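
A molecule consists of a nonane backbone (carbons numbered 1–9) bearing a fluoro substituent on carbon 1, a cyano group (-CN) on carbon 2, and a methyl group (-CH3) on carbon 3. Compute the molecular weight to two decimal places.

185.29 g/mol

Atom tally by fragment:
  FCH2 → C:1 H:2 F:1
  CH(CN) → C:2 H:1 N:1
  CH(CH3) → C:2 H:4
  CH2 → C:1 H:2
  CH2 → C:1 H:2
  CH2 → C:1 H:2
  CH2 → C:1 H:2
  CH2 → C:1 H:2
  CH3 → C:1 H:3
Element totals:
  C: 11
  H: 20
  F: 1
  N: 1
Molecular formula: C11H20FN.
  M = 11(12.011) + 20(1.008) + 18.998 + 14.007
    = 132.121 + 20.160 + 18.998 + 14.007 = 185.286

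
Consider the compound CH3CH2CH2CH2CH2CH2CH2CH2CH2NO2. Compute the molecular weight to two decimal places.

Element totals:
  C: 9
  H: 19
  N: 1
  O: 2
Molecular formula: C9H19NO2.
  M = 9(12.011) + 19(1.008) + 14.007 + 2(15.999)
    = 108.099 + 19.152 + 14.007 + 31.998 = 173.256

173.26 g/mol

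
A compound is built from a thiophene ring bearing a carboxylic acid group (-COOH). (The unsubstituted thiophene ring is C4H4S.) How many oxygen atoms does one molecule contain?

2

Atom tally by fragment:
  thiophene ring core → C:4 H:4 S:1
  (− 1 ring H displaced by substituents)
  + COOH → C:1 H:1 O:2
Element totals:
  C: 5
  H: 4
  O: 2
  S: 1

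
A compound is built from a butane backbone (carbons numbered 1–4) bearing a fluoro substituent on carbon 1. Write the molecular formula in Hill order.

Atom tally by fragment:
  FCH2 → C:1 H:2 F:1
  CH2 → C:1 H:2
  CH2 → C:1 H:2
  CH3 → C:1 H:3
Element totals:
  C: 4
  H: 9
  F: 1

C4H9F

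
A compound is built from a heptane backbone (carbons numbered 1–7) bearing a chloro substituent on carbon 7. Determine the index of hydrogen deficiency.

Atom tally by fragment:
  CH3 → C:1 H:3
  CH2 → C:1 H:2
  CH2 → C:1 H:2
  CH2 → C:1 H:2
  CH2 → C:1 H:2
  CH2 → C:1 H:2
  CH2Cl → C:1 H:2 Cl:1
Element totals:
  C: 7
  H: 15
  Cl: 1
Molecular formula: C7H15Cl.
DoU = (2C + 2 + N − H − X) / 2 = (2·7 + 2 + 0 − 15 − 1) / 2 = 0.

0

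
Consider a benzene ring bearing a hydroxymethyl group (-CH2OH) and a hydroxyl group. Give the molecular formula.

Atom tally by fragment:
  benzene ring core → C:6 H:6
  (− 2 ring H displaced by substituents)
  + CH2OH → C:1 H:3 O:1
  + OH → O:1 H:1
Element totals:
  C: 7
  H: 8
  O: 2

C7H8O2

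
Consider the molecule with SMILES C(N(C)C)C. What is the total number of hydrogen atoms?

11

Atom tally by fragment:
  (CH3)2NCH2 → C:3 H:8 N:1
  CH3 → C:1 H:3
Element totals:
  C: 4
  H: 11
  N: 1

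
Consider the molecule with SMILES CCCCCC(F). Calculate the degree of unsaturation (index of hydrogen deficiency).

Atom tally by fragment:
  CH3 → C:1 H:3
  CH2 → C:1 H:2
  CH2 → C:1 H:2
  CH2 → C:1 H:2
  CH2 → C:1 H:2
  CH2F → C:1 H:2 F:1
Element totals:
  C: 6
  H: 13
  F: 1
Molecular formula: C6H13F.
DoU = (2C + 2 + N − H − X) / 2 = (2·6 + 2 + 0 − 13 − 1) / 2 = 0.

0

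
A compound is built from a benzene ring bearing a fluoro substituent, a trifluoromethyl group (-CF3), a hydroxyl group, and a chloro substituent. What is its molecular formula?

C7H3ClF4O

Atom tally by fragment:
  benzene ring core → C:6 H:6
  (− 4 ring H displaced by substituents)
  + F → F:1
  + CF3 → C:1 F:3
  + OH → O:1 H:1
  + Cl → Cl:1
Element totals:
  C: 7
  H: 3
  Cl: 1
  F: 4
  O: 1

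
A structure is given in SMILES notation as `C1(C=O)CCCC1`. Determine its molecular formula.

C6H10O

Atom tally by fragment:
  cyclopentane ring core → C:5 H:10
  (− 1 ring H displaced by substituents)
  + CHO → C:1 H:1 O:1
Element totals:
  C: 6
  H: 10
  O: 1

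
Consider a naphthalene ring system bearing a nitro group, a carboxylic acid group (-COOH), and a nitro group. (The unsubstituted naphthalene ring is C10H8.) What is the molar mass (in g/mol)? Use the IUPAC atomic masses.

Atom tally by fragment:
  naphthalene ring system core → C:10 H:8
  (− 3 ring H displaced by substituents)
  + NO2 → N:1 O:2
  + COOH → C:1 H:1 O:2
  + NO2 → N:1 O:2
Element totals:
  C: 11
  H: 6
  N: 2
  O: 6
Molecular formula: C11H6N2O6.
  M = 11(12.011) + 6(1.008) + 2(14.007) + 6(15.999)
    = 132.121 + 6.048 + 28.014 + 95.994 = 262.177

262.18 g/mol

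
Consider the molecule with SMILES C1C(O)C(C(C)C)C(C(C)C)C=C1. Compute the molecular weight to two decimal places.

Atom tally by fragment:
  cyclohexene ring core → C:6 H:10
  (− 3 ring H displaced by substituents)
  + OH → O:1 H:1
  + CH(CH3)2 → C:3 H:7
  + CH(CH3)2 → C:3 H:7
Element totals:
  C: 12
  H: 22
  O: 1
Molecular formula: C12H22O.
  M = 12(12.011) + 22(1.008) + 15.999
    = 144.132 + 22.176 + 15.999 = 182.307

182.31 g/mol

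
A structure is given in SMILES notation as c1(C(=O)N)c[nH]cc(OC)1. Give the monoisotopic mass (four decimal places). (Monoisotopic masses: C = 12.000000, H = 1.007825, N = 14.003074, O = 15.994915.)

Atom tally by fragment:
  pyrrole ring core → C:4 H:5 N:1
  (− 2 ring H displaced by substituents)
  + CONH2 → C:1 H:2 O:1 N:1
  + OCH3 → C:1 H:3 O:1
Element totals:
  C: 6
  H: 8
  N: 2
  O: 2
Molecular formula: C6H8N2O2.
  M = 6(12.0) + 8(1.007825) + 2(14.003074) + 2(15.994915)
    = 72.000000 + 8.062600 + 28.006148 + 31.989830 = 140.058578

140.0586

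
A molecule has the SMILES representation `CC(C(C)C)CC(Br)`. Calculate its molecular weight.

179.10 g/mol

Atom tally by fragment:
  CH3 → C:1 H:3
  CH(CH(CH3)2) → C:4 H:8
  CH2 → C:1 H:2
  CH2Br → C:1 H:2 Br:1
Element totals:
  C: 7
  H: 15
  Br: 1
Molecular formula: C7H15Br.
  M = 7(12.011) + 15(1.008) + 79.904
    = 84.077 + 15.120 + 79.904 = 179.101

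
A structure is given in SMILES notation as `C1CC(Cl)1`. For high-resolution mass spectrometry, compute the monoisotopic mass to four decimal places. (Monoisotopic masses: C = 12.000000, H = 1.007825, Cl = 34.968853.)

Atom tally by fragment:
  cyclopropane ring core → C:3 H:6
  (− 1 ring H displaced by substituents)
  + Cl → Cl:1
Element totals:
  C: 3
  H: 5
  Cl: 1
Molecular formula: C3H5Cl.
  M = 3(12.0) + 5(1.007825) + 34.968853
    = 36.000000 + 5.039125 + 34.968853 = 76.007978

76.0080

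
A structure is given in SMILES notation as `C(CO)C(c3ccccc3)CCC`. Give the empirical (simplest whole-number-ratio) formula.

C12H18O

Atom tally by fragment:
  HOCH2CH2 → C:2 H:5 O:1
  CH(C6H5) → C:7 H:6
  CH2 → C:1 H:2
  CH2 → C:1 H:2
  CH3 → C:1 H:3
Element totals:
  C: 12
  H: 18
  O: 1
Molecular formula: C12H18O.
gcd of subscripts (12, 18, 1) = 1, so the empirical formula equals the molecular formula.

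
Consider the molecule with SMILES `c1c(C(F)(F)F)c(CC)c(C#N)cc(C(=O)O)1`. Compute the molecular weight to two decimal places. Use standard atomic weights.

243.18 g/mol

Atom tally by fragment:
  benzene ring core → C:6 H:6
  (− 4 ring H displaced by substituents)
  + CF3 → C:1 F:3
  + C2H5 → C:2 H:5
  + CN → C:1 N:1
  + COOH → C:1 H:1 O:2
Element totals:
  C: 11
  H: 8
  F: 3
  N: 1
  O: 2
Molecular formula: C11H8F3NO2.
  M = 11(12.011) + 8(1.008) + 3(18.998) + 14.007 + 2(15.999)
    = 132.121 + 8.064 + 56.994 + 14.007 + 31.998 = 243.184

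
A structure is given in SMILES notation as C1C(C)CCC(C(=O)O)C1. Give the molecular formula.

Atom tally by fragment:
  cyclohexane ring core → C:6 H:12
  (− 2 ring H displaced by substituents)
  + CH3 → C:1 H:3
  + COOH → C:1 H:1 O:2
Element totals:
  C: 8
  H: 14
  O: 2

C8H14O2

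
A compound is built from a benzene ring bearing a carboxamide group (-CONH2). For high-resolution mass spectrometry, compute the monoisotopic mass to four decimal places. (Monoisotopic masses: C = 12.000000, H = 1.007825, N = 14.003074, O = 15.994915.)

121.0528

Atom tally by fragment:
  benzene ring core → C:6 H:6
  (− 1 ring H displaced by substituents)
  + CONH2 → C:1 H:2 O:1 N:1
Element totals:
  C: 7
  H: 7
  N: 1
  O: 1
Molecular formula: C7H7NO.
  M = 7(12.0) + 7(1.007825) + 14.003074 + 15.994915
    = 84.000000 + 7.054775 + 14.003074 + 15.994915 = 121.052764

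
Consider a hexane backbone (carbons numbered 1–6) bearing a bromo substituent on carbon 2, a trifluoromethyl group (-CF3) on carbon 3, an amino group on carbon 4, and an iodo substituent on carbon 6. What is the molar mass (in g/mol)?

Atom tally by fragment:
  CH3 → C:1 H:3
  CH(Br) → C:1 H:1 Br:1
  CH(CF3) → C:2 H:1 F:3
  CH(NH2) → C:1 H:3 N:1
  CH2 → C:1 H:2
  CH2I → C:1 H:2 I:1
Element totals:
  C: 7
  H: 12
  Br: 1
  F: 3
  I: 1
  N: 1
Molecular formula: C7H12BrF3IN.
  M = 7(12.011) + 12(1.008) + 79.904 + 3(18.998) + 126.904 + 14.007
    = 84.077 + 12.096 + 79.904 + 56.994 + 126.904 + 14.007 = 373.982

373.98 g/mol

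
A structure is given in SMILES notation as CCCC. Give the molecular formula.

Atom tally by fragment:
  CH3 → C:1 H:3
  CH2 → C:1 H:2
  CH2 → C:1 H:2
  CH3 → C:1 H:3
Element totals:
  C: 4
  H: 10

C4H10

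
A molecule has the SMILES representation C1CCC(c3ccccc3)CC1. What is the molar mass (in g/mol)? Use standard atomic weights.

Atom tally by fragment:
  cyclohexane ring core → C:6 H:12
  (− 1 ring H displaced by substituents)
  + C6H5 → C:6 H:5
Element totals:
  C: 12
  H: 16
Molecular formula: C12H16.
  M = 12(12.011) + 16(1.008)
    = 144.132 + 16.128 = 160.260

160.26 g/mol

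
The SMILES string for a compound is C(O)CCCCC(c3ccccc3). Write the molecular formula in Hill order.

Atom tally by fragment:
  HOCH2 → C:1 H:3 O:1
  CH2 → C:1 H:2
  CH2 → C:1 H:2
  CH2 → C:1 H:2
  CH2 → C:1 H:2
  CH2C6H5 → C:7 H:7
Element totals:
  C: 12
  H: 18
  O: 1

C12H18O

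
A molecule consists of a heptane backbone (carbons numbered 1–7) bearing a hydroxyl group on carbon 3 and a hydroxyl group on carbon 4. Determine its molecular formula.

C7H16O2

Atom tally by fragment:
  CH3 → C:1 H:3
  CH2 → C:1 H:2
  CH(OH) → C:1 H:2 O:1
  CH(OH) → C:1 H:2 O:1
  CH2 → C:1 H:2
  CH2 → C:1 H:2
  CH3 → C:1 H:3
Element totals:
  C: 7
  H: 16
  O: 2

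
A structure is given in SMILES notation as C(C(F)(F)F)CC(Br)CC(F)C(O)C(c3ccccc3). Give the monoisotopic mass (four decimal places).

Atom tally by fragment:
  F3CCH2 → C:2 H:2 F:3
  CH2 → C:1 H:2
  CH(Br) → C:1 H:1 Br:1
  CH2 → C:1 H:2
  CH(F) → C:1 H:1 F:1
  CH(OH) → C:1 H:2 O:1
  CH2C6H5 → C:7 H:7
Element totals:
  C: 14
  H: 17
  Br: 1
  F: 4
  O: 1
Molecular formula: C14H17BrF4O.
  M = 14(12.0) + 17(1.007825) + 78.918338 + 4(18.998403) + 15.994915
    = 168.000000 + 17.133025 + 78.918338 + 75.993612 + 15.994915 = 356.039890

356.0399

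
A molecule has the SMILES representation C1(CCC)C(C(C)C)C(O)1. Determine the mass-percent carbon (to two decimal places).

76.00%

Atom tally by fragment:
  cyclopropane ring core → C:3 H:6
  (− 3 ring H displaced by substituents)
  + CH2CH2CH3 → C:3 H:7
  + CH(CH3)2 → C:3 H:7
  + OH → O:1 H:1
Element totals:
  C: 9
  H: 18
  O: 1
Molecular formula: C9H18O.
Molar mass = 142.242 g/mol.
Mass from C: 9 × 12.011 = 108.099 g/mol.
%C = 108.099 / 142.242 × 100 = 76.00%.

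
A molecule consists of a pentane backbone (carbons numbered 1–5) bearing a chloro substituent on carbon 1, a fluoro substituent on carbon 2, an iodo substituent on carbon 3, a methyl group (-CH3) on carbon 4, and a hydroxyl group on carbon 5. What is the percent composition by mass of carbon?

Atom tally by fragment:
  ClCH2 → C:1 H:2 Cl:1
  CH(F) → C:1 H:1 F:1
  CH(I) → C:1 H:1 I:1
  CH(CH3) → C:2 H:4
  CH2OH → C:1 H:3 O:1
Element totals:
  C: 6
  H: 11
  Cl: 1
  F: 1
  I: 1
  O: 1
Molecular formula: C6H11ClFIO.
Molar mass = 280.505 g/mol.
Mass from C: 6 × 12.011 = 72.066 g/mol.
%C = 72.066 / 280.505 × 100 = 25.69%.

25.69%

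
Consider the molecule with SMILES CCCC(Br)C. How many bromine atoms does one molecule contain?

1

Atom tally by fragment:
  CH3 → C:1 H:3
  CH2 → C:1 H:2
  CH2 → C:1 H:2
  CH(Br) → C:1 H:1 Br:1
  CH3 → C:1 H:3
Element totals:
  C: 5
  H: 11
  Br: 1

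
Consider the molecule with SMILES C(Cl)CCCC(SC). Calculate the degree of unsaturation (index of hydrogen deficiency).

0

Atom tally by fragment:
  ClCH2 → C:1 H:2 Cl:1
  CH2 → C:1 H:2
  CH2 → C:1 H:2
  CH2 → C:1 H:2
  CH2SCH3 → C:2 H:5 S:1
Element totals:
  C: 6
  H: 13
  Cl: 1
  S: 1
Molecular formula: C6H13ClS.
DoU = (2C + 2 + N − H − X) / 2 = (2·6 + 2 + 0 − 13 − 1) / 2 = 0.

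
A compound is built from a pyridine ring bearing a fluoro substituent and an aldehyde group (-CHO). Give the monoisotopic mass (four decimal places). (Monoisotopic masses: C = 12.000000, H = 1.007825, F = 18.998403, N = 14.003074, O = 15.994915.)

Atom tally by fragment:
  pyridine ring core → C:5 H:5 N:1
  (− 2 ring H displaced by substituents)
  + F → F:1
  + CHO → C:1 H:1 O:1
Element totals:
  C: 6
  H: 4
  F: 1
  N: 1
  O: 1
Molecular formula: C6H4FNO.
  M = 6(12.0) + 4(1.007825) + 18.998403 + 14.003074 + 15.994915
    = 72.000000 + 4.031300 + 18.998403 + 14.003074 + 15.994915 = 125.027692

125.0277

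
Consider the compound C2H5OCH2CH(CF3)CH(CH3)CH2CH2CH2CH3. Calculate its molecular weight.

Atom tally by fragment:
  C2H5OCH2 → C:3 H:7 O:1
  CH(CF3) → C:2 H:1 F:3
  CH(CH3) → C:2 H:4
  CH2 → C:1 H:2
  CH2 → C:1 H:2
  CH2 → C:1 H:2
  CH3 → C:1 H:3
Element totals:
  C: 11
  H: 21
  F: 3
  O: 1
Molecular formula: C11H21F3O.
  M = 11(12.011) + 21(1.008) + 3(18.998) + 15.999
    = 132.121 + 21.168 + 56.994 + 15.999 = 226.282

226.28 g/mol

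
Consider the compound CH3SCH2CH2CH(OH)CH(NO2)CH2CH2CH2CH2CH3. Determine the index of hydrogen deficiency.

1

Element totals:
  C: 10
  H: 21
  N: 1
  O: 3
  S: 1
Molecular formula: C10H21NO3S.
DoU = (2C + 2 + N − H − X) / 2 = (2·10 + 2 + 1 − 21 − 0) / 2 = 1.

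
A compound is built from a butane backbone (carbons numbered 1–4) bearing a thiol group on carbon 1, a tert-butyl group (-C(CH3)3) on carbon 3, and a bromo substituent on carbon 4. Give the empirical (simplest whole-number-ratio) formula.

C8H17BrS

Atom tally by fragment:
  HSCH2 → C:1 H:3 S:1
  CH2 → C:1 H:2
  CH(C(CH3)3) → C:5 H:10
  CH2Br → C:1 H:2 Br:1
Element totals:
  C: 8
  H: 17
  Br: 1
  S: 1
Molecular formula: C8H17BrS.
gcd of subscripts (1, 8, 17, 1) = 1, so the empirical formula equals the molecular formula.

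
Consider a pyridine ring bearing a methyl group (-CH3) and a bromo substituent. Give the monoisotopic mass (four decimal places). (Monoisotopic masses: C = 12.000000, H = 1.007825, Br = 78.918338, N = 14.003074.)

Atom tally by fragment:
  pyridine ring core → C:5 H:5 N:1
  (− 2 ring H displaced by substituents)
  + CH3 → C:1 H:3
  + Br → Br:1
Element totals:
  C: 6
  H: 6
  Br: 1
  N: 1
Molecular formula: C6H6BrN.
  M = 6(12.0) + 6(1.007825) + 78.918338 + 14.003074
    = 72.000000 + 6.046950 + 78.918338 + 14.003074 = 170.968362

170.9684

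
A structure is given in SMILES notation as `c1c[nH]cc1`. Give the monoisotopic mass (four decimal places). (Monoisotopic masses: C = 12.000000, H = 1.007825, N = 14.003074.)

Atom tally by fragment:
  pyrrole ring core → C:4 H:5 N:1
Element totals:
  C: 4
  H: 5
  N: 1
Molecular formula: C4H5N.
  M = 4(12.0) + 5(1.007825) + 14.003074
    = 48.000000 + 5.039125 + 14.003074 = 67.042199

67.0422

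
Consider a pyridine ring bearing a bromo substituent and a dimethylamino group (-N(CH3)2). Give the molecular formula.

C7H9BrN2

Atom tally by fragment:
  pyridine ring core → C:5 H:5 N:1
  (− 2 ring H displaced by substituents)
  + Br → Br:1
  + N(CH3)2 → N:1 C:2 H:6
Element totals:
  C: 7
  H: 9
  Br: 1
  N: 2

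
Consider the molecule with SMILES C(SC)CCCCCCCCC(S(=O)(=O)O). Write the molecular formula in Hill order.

Atom tally by fragment:
  CH3SCH2 → C:2 H:5 S:1
  CH2 → C:1 H:2
  CH2 → C:1 H:2
  CH2 → C:1 H:2
  CH2 → C:1 H:2
  CH2 → C:1 H:2
  CH2 → C:1 H:2
  CH2 → C:1 H:2
  CH2 → C:1 H:2
  CH2SO3H → C:1 H:3 S:1 O:3
Element totals:
  C: 11
  H: 24
  O: 3
  S: 2

C11H24O3S2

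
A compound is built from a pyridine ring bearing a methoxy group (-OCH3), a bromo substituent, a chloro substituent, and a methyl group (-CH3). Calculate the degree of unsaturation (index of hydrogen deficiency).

Atom tally by fragment:
  pyridine ring core → C:5 H:5 N:1
  (− 4 ring H displaced by substituents)
  + OCH3 → C:1 H:3 O:1
  + Br → Br:1
  + Cl → Cl:1
  + CH3 → C:1 H:3
Element totals:
  C: 7
  H: 7
  Br: 1
  Cl: 1
  N: 1
  O: 1
Molecular formula: C7H7BrClNO.
DoU = (2C + 2 + N − H − X) / 2 = (2·7 + 2 + 1 − 7 − 2) / 2 = 4.

4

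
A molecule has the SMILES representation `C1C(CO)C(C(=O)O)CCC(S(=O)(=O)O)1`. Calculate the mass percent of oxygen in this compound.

Atom tally by fragment:
  cyclohexane ring core → C:6 H:12
  (− 3 ring H displaced by substituents)
  + CH2OH → C:1 H:3 O:1
  + COOH → C:1 H:1 O:2
  + SO3H → S:1 O:3 H:1
Element totals:
  C: 8
  H: 14
  O: 6
  S: 1
Molecular formula: C8H14O6S.
Molar mass = 238.254 g/mol.
Mass from O: 6 × 15.999 = 95.994 g/mol.
%O = 95.994 / 238.254 × 100 = 40.29%.

40.29%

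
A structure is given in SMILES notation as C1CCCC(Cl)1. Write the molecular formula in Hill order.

Atom tally by fragment:
  cyclopentane ring core → C:5 H:10
  (− 1 ring H displaced by substituents)
  + Cl → Cl:1
Element totals:
  C: 5
  H: 9
  Cl: 1

C5H9Cl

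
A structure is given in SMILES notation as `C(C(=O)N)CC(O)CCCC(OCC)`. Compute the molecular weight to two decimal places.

Atom tally by fragment:
  H2NOCCH2 → C:2 H:4 O:1 N:1
  CH2 → C:1 H:2
  CH(OH) → C:1 H:2 O:1
  CH2 → C:1 H:2
  CH2 → C:1 H:2
  CH2 → C:1 H:2
  CH2OC2H5 → C:3 H:7 O:1
Element totals:
  C: 10
  H: 21
  N: 1
  O: 3
Molecular formula: C10H21NO3.
  M = 10(12.011) + 21(1.008) + 14.007 + 3(15.999)
    = 120.110 + 21.168 + 14.007 + 47.997 = 203.282

203.28 g/mol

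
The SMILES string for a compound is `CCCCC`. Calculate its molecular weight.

72.15 g/mol

Atom tally by fragment:
  CH3 → C:1 H:3
  CH2 → C:1 H:2
  CH2 → C:1 H:2
  CH2 → C:1 H:2
  CH3 → C:1 H:3
Element totals:
  C: 5
  H: 12
Molecular formula: C5H12.
  M = 5(12.011) + 12(1.008)
    = 60.055 + 12.096 = 72.151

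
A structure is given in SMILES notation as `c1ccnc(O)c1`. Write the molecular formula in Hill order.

C5H5NO

Atom tally by fragment:
  pyridine ring core → C:5 H:5 N:1
  (− 1 ring H displaced by substituents)
  + OH → O:1 H:1
Element totals:
  C: 5
  H: 5
  N: 1
  O: 1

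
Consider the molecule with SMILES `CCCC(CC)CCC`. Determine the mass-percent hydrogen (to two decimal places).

Atom tally by fragment:
  CH3 → C:1 H:3
  CH2 → C:1 H:2
  CH2 → C:1 H:2
  CH(C2H5) → C:3 H:6
  CH2 → C:1 H:2
  CH2 → C:1 H:2
  CH3 → C:1 H:3
Element totals:
  C: 9
  H: 20
Molecular formula: C9H20.
Molar mass = 128.259 g/mol.
Mass from H: 20 × 1.008 = 20.160 g/mol.
%H = 20.160 / 128.259 × 100 = 15.72%.

15.72%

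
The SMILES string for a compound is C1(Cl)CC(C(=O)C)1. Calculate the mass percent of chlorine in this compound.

29.90%

Atom tally by fragment:
  cyclopropane ring core → C:3 H:6
  (− 2 ring H displaced by substituents)
  + Cl → Cl:1
  + COCH3 → C:2 H:3 O:1
Element totals:
  C: 5
  H: 7
  Cl: 1
  O: 1
Molecular formula: C5H7ClO.
Molar mass = 118.560 g/mol.
Mass from Cl: 1 × 35.45 = 35.450 g/mol.
%Cl = 35.450 / 118.560 × 100 = 29.90%.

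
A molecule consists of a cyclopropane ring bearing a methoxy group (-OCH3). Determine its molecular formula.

Atom tally by fragment:
  cyclopropane ring core → C:3 H:6
  (− 1 ring H displaced by substituents)
  + OCH3 → C:1 H:3 O:1
Element totals:
  C: 4
  H: 8
  O: 1

C4H8O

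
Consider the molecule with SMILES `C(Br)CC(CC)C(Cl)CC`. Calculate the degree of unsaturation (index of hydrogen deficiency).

Atom tally by fragment:
  BrCH2 → C:1 H:2 Br:1
  CH2 → C:1 H:2
  CH(C2H5) → C:3 H:6
  CH(Cl) → C:1 H:1 Cl:1
  CH2 → C:1 H:2
  CH3 → C:1 H:3
Element totals:
  C: 8
  H: 16
  Br: 1
  Cl: 1
Molecular formula: C8H16BrCl.
DoU = (2C + 2 + N − H − X) / 2 = (2·8 + 2 + 0 − 16 − 2) / 2 = 0.

0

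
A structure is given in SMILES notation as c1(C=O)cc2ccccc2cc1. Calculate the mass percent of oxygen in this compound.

10.24%

Atom tally by fragment:
  naphthalene ring system core → C:10 H:8
  (− 1 ring H displaced by substituents)
  + CHO → C:1 H:1 O:1
Element totals:
  C: 11
  H: 8
  O: 1
Molecular formula: C11H8O.
Molar mass = 156.184 g/mol.
Mass from O: 1 × 15.999 = 15.999 g/mol.
%O = 15.999 / 156.184 × 100 = 10.24%.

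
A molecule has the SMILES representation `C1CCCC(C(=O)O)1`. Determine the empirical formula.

Atom tally by fragment:
  cyclopentane ring core → C:5 H:10
  (− 1 ring H displaced by substituents)
  + COOH → C:1 H:1 O:2
Element totals:
  C: 6
  H: 10
  O: 2
Molecular formula: C6H10O2.
gcd of subscripts = 2; dividing each by 2:
  C: 6/2 = 3
  H: 10/2 = 5
  O: 2/2 = 1

C3H5O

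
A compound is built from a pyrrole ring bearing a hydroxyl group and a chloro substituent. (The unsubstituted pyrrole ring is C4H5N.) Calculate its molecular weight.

117.53 g/mol

Atom tally by fragment:
  pyrrole ring core → C:4 H:5 N:1
  (− 2 ring H displaced by substituents)
  + OH → O:1 H:1
  + Cl → Cl:1
Element totals:
  C: 4
  H: 4
  Cl: 1
  N: 1
  O: 1
Molecular formula: C4H4ClNO.
  M = 4(12.011) + 4(1.008) + 35.45 + 14.007 + 15.999
    = 48.044 + 4.032 + 35.450 + 14.007 + 15.999 = 117.532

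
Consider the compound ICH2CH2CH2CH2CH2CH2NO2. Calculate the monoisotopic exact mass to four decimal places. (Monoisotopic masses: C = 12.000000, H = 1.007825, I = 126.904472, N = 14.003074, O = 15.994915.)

256.9913

Atom tally by fragment:
  ICH2 → C:1 H:2 I:1
  CH2 → C:1 H:2
  CH2 → C:1 H:2
  CH2 → C:1 H:2
  CH2 → C:1 H:2
  CH2NO2 → C:1 H:2 N:1 O:2
Element totals:
  C: 6
  H: 12
  I: 1
  N: 1
  O: 2
Molecular formula: C6H12INO2.
  M = 6(12.0) + 12(1.007825) + 126.904472 + 14.003074 + 2(15.994915)
    = 72.000000 + 12.093900 + 126.904472 + 14.003074 + 31.989830 = 256.991276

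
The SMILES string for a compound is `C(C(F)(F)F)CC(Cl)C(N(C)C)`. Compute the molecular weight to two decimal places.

Atom tally by fragment:
  F3CCH2 → C:2 H:2 F:3
  CH2 → C:1 H:2
  CH(Cl) → C:1 H:1 Cl:1
  CH2N(CH3)2 → C:3 H:8 N:1
Element totals:
  C: 7
  H: 13
  Cl: 1
  F: 3
  N: 1
Molecular formula: C7H13ClF3N.
  M = 7(12.011) + 13(1.008) + 35.45 + 3(18.998) + 14.007
    = 84.077 + 13.104 + 35.450 + 56.994 + 14.007 = 203.632

203.63 g/mol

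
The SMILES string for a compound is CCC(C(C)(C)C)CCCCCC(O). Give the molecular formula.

C13H28O

Atom tally by fragment:
  CH3 → C:1 H:3
  CH2 → C:1 H:2
  CH(C(CH3)3) → C:5 H:10
  CH2 → C:1 H:2
  CH2 → C:1 H:2
  CH2 → C:1 H:2
  CH2 → C:1 H:2
  CH2 → C:1 H:2
  CH2OH → C:1 H:3 O:1
Element totals:
  C: 13
  H: 28
  O: 1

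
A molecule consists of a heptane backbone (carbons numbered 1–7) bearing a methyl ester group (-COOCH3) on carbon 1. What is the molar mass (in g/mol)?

Atom tally by fragment:
  CH3OOCCH2 → C:3 H:5 O:2
  CH2 → C:1 H:2
  CH2 → C:1 H:2
  CH2 → C:1 H:2
  CH2 → C:1 H:2
  CH2 → C:1 H:2
  CH3 → C:1 H:3
Element totals:
  C: 9
  H: 18
  O: 2
Molecular formula: C9H18O2.
  M = 9(12.011) + 18(1.008) + 2(15.999)
    = 108.099 + 18.144 + 31.998 = 158.241

158.24 g/mol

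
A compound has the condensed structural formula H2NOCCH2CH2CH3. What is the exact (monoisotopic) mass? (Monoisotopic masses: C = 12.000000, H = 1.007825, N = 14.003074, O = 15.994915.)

87.0684

Atom tally by fragment:
  H2NOCCH2 → C:2 H:4 O:1 N:1
  CH2 → C:1 H:2
  CH3 → C:1 H:3
Element totals:
  C: 4
  H: 9
  N: 1
  O: 1
Molecular formula: C4H9NO.
  M = 4(12.0) + 9(1.007825) + 14.003074 + 15.994915
    = 48.000000 + 9.070425 + 14.003074 + 15.994915 = 87.068414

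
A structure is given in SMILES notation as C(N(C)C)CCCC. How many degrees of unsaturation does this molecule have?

0

Atom tally by fragment:
  (CH3)2NCH2 → C:3 H:8 N:1
  CH2 → C:1 H:2
  CH2 → C:1 H:2
  CH2 → C:1 H:2
  CH3 → C:1 H:3
Element totals:
  C: 7
  H: 17
  N: 1
Molecular formula: C7H17N.
DoU = (2C + 2 + N − H − X) / 2 = (2·7 + 2 + 1 − 17 − 0) / 2 = 0.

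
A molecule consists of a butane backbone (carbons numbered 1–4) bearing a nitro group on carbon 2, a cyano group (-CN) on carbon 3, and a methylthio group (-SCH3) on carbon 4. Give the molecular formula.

Atom tally by fragment:
  CH3 → C:1 H:3
  CH(NO2) → C:1 H:1 N:1 O:2
  CH(CN) → C:2 H:1 N:1
  CH2SCH3 → C:2 H:5 S:1
Element totals:
  C: 6
  H: 10
  N: 2
  O: 2
  S: 1

C6H10N2O2S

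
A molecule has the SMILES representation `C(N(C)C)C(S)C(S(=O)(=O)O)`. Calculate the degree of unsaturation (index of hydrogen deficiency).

Atom tally by fragment:
  (CH3)2NCH2 → C:3 H:8 N:1
  CH(SH) → C:1 H:2 S:1
  CH2SO3H → C:1 H:3 S:1 O:3
Element totals:
  C: 5
  H: 13
  N: 1
  O: 3
  S: 2
Molecular formula: C5H13NO3S2.
DoU = (2C + 2 + N − H − X) / 2 = (2·5 + 2 + 1 − 13 − 0) / 2 = 0.

0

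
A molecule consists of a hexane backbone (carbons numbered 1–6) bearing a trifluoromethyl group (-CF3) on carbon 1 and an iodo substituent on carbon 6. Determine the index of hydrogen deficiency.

Atom tally by fragment:
  F3CCH2 → C:2 H:2 F:3
  CH2 → C:1 H:2
  CH2 → C:1 H:2
  CH2 → C:1 H:2
  CH2 → C:1 H:2
  CH2I → C:1 H:2 I:1
Element totals:
  C: 7
  H: 12
  F: 3
  I: 1
Molecular formula: C7H12F3I.
DoU = (2C + 2 + N − H − X) / 2 = (2·7 + 2 + 0 − 12 − 4) / 2 = 0.

0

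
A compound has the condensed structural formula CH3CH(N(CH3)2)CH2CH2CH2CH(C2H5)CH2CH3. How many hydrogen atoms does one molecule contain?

27

Atom tally by fragment:
  CH3 → C:1 H:3
  CH(N(CH3)2) → C:3 H:7 N:1
  CH2 → C:1 H:2
  CH2 → C:1 H:2
  CH2 → C:1 H:2
  CH(C2H5) → C:3 H:6
  CH2 → C:1 H:2
  CH3 → C:1 H:3
Element totals:
  C: 12
  H: 27
  N: 1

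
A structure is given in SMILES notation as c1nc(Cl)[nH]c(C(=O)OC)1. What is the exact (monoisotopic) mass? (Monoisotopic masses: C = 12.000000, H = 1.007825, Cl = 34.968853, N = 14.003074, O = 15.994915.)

Atom tally by fragment:
  imidazole ring core → C:3 H:4 N:2
  (− 2 ring H displaced by substituents)
  + Cl → Cl:1
  + COOCH3 → C:2 H:3 O:2
Element totals:
  C: 5
  H: 5
  Cl: 1
  N: 2
  O: 2
Molecular formula: C5H5ClN2O2.
  M = 5(12.0) + 5(1.007825) + 34.968853 + 2(14.003074) + 2(15.994915)
    = 60.000000 + 5.039125 + 34.968853 + 28.006148 + 31.989830 = 160.003956

160.0040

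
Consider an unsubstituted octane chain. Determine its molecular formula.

Atom tally by fragment:
  CH3 → C:1 H:3
  CH2 → C:1 H:2
  CH2 → C:1 H:2
  CH2 → C:1 H:2
  CH2 → C:1 H:2
  CH2 → C:1 H:2
  CH2 → C:1 H:2
  CH3 → C:1 H:3
Element totals:
  C: 8
  H: 18

C8H18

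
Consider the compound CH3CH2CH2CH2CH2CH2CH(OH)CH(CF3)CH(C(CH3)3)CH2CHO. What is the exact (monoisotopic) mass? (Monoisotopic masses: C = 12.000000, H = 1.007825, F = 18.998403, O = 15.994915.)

Atom tally by fragment:
  CH3 → C:1 H:3
  CH2 → C:1 H:2
  CH2 → C:1 H:2
  CH2 → C:1 H:2
  CH2 → C:1 H:2
  CH2 → C:1 H:2
  CH(OH) → C:1 H:2 O:1
  CH(CF3) → C:2 H:1 F:3
  CH(C(CH3)3) → C:5 H:10
  CH2CHO → C:2 H:3 O:1
Element totals:
  C: 16
  H: 29
  F: 3
  O: 2
Molecular formula: C16H29F3O2.
  M = 16(12.0) + 29(1.007825) + 3(18.998403) + 2(15.994915)
    = 192.000000 + 29.226925 + 56.995209 + 31.989830 = 310.211964

310.2120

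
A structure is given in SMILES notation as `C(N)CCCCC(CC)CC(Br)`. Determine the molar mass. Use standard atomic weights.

Atom tally by fragment:
  H2NCH2 → C:1 H:4 N:1
  CH2 → C:1 H:2
  CH2 → C:1 H:2
  CH2 → C:1 H:2
  CH2 → C:1 H:2
  CH(C2H5) → C:3 H:6
  CH2 → C:1 H:2
  CH2Br → C:1 H:2 Br:1
Element totals:
  C: 10
  H: 22
  Br: 1
  N: 1
Molecular formula: C10H22BrN.
  M = 10(12.011) + 22(1.008) + 79.904 + 14.007
    = 120.110 + 22.176 + 79.904 + 14.007 = 236.197

236.20 g/mol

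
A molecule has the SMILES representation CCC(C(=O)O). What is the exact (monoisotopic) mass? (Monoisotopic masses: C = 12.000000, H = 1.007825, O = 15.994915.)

88.0524

Atom tally by fragment:
  CH3 → C:1 H:3
  CH2 → C:1 H:2
  CH2COOH → C:2 H:3 O:2
Element totals:
  C: 4
  H: 8
  O: 2
Molecular formula: C4H8O2.
  M = 4(12.0) + 8(1.007825) + 2(15.994915)
    = 48.000000 + 8.062600 + 31.989830 = 88.052430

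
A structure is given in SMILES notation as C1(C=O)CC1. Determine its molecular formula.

Atom tally by fragment:
  cyclopropane ring core → C:3 H:6
  (− 1 ring H displaced by substituents)
  + CHO → C:1 H:1 O:1
Element totals:
  C: 4
  H: 6
  O: 1

C4H6O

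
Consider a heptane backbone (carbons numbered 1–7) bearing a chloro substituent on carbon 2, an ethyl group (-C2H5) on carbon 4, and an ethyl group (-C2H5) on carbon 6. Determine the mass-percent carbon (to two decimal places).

Atom tally by fragment:
  CH3 → C:1 H:3
  CH(Cl) → C:1 H:1 Cl:1
  CH2 → C:1 H:2
  CH(C2H5) → C:3 H:6
  CH2 → C:1 H:2
  CH(C2H5) → C:3 H:6
  CH3 → C:1 H:3
Element totals:
  C: 11
  H: 23
  Cl: 1
Molecular formula: C11H23Cl.
Molar mass = 190.755 g/mol.
Mass from C: 11 × 12.011 = 132.121 g/mol.
%C = 132.121 / 190.755 × 100 = 69.26%.

69.26%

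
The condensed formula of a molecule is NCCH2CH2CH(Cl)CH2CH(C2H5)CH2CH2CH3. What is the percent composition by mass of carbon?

Element totals:
  C: 11
  H: 20
  Cl: 1
  N: 1
Molecular formula: C11H20ClN.
Molar mass = 201.738 g/mol.
Mass from C: 11 × 12.011 = 132.121 g/mol.
%C = 132.121 / 201.738 × 100 = 65.49%.

65.49%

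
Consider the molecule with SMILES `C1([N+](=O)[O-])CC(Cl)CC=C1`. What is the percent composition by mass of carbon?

Atom tally by fragment:
  cyclohexene ring core → C:6 H:10
  (− 2 ring H displaced by substituents)
  + NO2 → N:1 O:2
  + Cl → Cl:1
Element totals:
  C: 6
  H: 8
  Cl: 1
  N: 1
  O: 2
Molecular formula: C6H8ClNO2.
Molar mass = 161.585 g/mol.
Mass from C: 6 × 12.011 = 72.066 g/mol.
%C = 72.066 / 161.585 × 100 = 44.60%.

44.60%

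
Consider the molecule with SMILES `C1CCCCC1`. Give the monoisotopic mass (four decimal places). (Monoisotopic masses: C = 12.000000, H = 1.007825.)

84.0939

Atom tally by fragment:
  cyclohexane ring core → C:6 H:12
Element totals:
  C: 6
  H: 12
Molecular formula: C6H12.
  M = 6(12.0) + 12(1.007825)
    = 72.000000 + 12.093900 = 84.093900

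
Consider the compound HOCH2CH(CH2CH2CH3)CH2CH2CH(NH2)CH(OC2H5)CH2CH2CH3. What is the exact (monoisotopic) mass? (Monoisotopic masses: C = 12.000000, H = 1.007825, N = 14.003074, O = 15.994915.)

Element totals:
  C: 14
  H: 31
  N: 1
  O: 2
Molecular formula: C14H31NO2.
  M = 14(12.0) + 31(1.007825) + 14.003074 + 2(15.994915)
    = 168.000000 + 31.242575 + 14.003074 + 31.989830 = 245.235479

245.2355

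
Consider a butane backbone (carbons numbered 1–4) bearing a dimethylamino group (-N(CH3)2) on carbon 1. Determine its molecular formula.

Atom tally by fragment:
  (CH3)2NCH2 → C:3 H:8 N:1
  CH2 → C:1 H:2
  CH2 → C:1 H:2
  CH3 → C:1 H:3
Element totals:
  C: 6
  H: 15
  N: 1

C6H15N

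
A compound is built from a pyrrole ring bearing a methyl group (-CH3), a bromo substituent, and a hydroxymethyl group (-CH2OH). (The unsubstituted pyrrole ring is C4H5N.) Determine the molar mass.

190.04 g/mol

Atom tally by fragment:
  pyrrole ring core → C:4 H:5 N:1
  (− 3 ring H displaced by substituents)
  + CH3 → C:1 H:3
  + Br → Br:1
  + CH2OH → C:1 H:3 O:1
Element totals:
  C: 6
  H: 8
  Br: 1
  N: 1
  O: 1
Molecular formula: C6H8BrNO.
  M = 6(12.011) + 8(1.008) + 79.904 + 14.007 + 15.999
    = 72.066 + 8.064 + 79.904 + 14.007 + 15.999 = 190.040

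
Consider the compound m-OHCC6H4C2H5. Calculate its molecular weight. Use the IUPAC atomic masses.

Atom tally by fragment:
  benzene ring core → C:6 H:6
  (− 2 ring H displaced by substituents)
  + CHO → C:1 H:1 O:1
  + C2H5 → C:2 H:5
Element totals:
  C: 9
  H: 10
  O: 1
Molecular formula: C9H10O.
  M = 9(12.011) + 10(1.008) + 15.999
    = 108.099 + 10.080 + 15.999 = 134.178

134.18 g/mol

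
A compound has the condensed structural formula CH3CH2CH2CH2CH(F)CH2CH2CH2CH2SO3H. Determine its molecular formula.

Atom tally by fragment:
  CH3 → C:1 H:3
  CH2 → C:1 H:2
  CH2 → C:1 H:2
  CH2 → C:1 H:2
  CH(F) → C:1 H:1 F:1
  CH2 → C:1 H:2
  CH2 → C:1 H:2
  CH2 → C:1 H:2
  CH2SO3H → C:1 H:3 S:1 O:3
Element totals:
  C: 9
  H: 19
  F: 1
  O: 3
  S: 1

C9H19FO3S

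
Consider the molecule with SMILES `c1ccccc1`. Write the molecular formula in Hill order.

Atom tally by fragment:
  benzene ring core → C:6 H:6
Element totals:
  C: 6
  H: 6

C6H6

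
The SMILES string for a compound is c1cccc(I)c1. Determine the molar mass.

204.01 g/mol

Atom tally by fragment:
  benzene ring core → C:6 H:6
  (− 1 ring H displaced by substituents)
  + I → I:1
Element totals:
  C: 6
  H: 5
  I: 1
Molecular formula: C6H5I.
  M = 6(12.011) + 5(1.008) + 126.904
    = 72.066 + 5.040 + 126.904 = 204.010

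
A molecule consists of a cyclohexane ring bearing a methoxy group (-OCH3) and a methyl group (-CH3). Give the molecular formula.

C8H16O

Atom tally by fragment:
  cyclohexane ring core → C:6 H:12
  (− 2 ring H displaced by substituents)
  + OCH3 → C:1 H:3 O:1
  + CH3 → C:1 H:3
Element totals:
  C: 8
  H: 16
  O: 1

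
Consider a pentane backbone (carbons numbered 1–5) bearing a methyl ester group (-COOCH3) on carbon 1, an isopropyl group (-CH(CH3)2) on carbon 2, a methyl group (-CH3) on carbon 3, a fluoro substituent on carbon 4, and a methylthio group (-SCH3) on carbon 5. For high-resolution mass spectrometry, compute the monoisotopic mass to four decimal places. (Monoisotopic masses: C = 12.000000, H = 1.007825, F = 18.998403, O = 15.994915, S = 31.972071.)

250.1403

Atom tally by fragment:
  CH3OOCCH2 → C:3 H:5 O:2
  CH(CH(CH3)2) → C:4 H:8
  CH(CH3) → C:2 H:4
  CH(F) → C:1 H:1 F:1
  CH2SCH3 → C:2 H:5 S:1
Element totals:
  C: 12
  H: 23
  F: 1
  O: 2
  S: 1
Molecular formula: C12H23FO2S.
  M = 12(12.0) + 23(1.007825) + 18.998403 + 2(15.994915) + 31.972071
    = 144.000000 + 23.179975 + 18.998403 + 31.989830 + 31.972071 = 250.140279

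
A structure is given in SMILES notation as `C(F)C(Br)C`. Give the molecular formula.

C3H6BrF

Atom tally by fragment:
  FCH2 → C:1 H:2 F:1
  CH(Br) → C:1 H:1 Br:1
  CH3 → C:1 H:3
Element totals:
  C: 3
  H: 6
  Br: 1
  F: 1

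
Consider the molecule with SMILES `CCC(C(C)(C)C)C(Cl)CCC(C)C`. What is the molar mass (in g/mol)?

218.81 g/mol

Atom tally by fragment:
  CH3 → C:1 H:3
  CH2 → C:1 H:2
  CH(C(CH3)3) → C:5 H:10
  CH(Cl) → C:1 H:1 Cl:1
  CH2 → C:1 H:2
  CH2 → C:1 H:2
  CH(CH3) → C:2 H:4
  CH3 → C:1 H:3
Element totals:
  C: 13
  H: 27
  Cl: 1
Molecular formula: C13H27Cl.
  M = 13(12.011) + 27(1.008) + 35.45
    = 156.143 + 27.216 + 35.450 = 218.809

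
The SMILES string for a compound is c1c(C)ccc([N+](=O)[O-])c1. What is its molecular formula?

Atom tally by fragment:
  benzene ring core → C:6 H:6
  (− 2 ring H displaced by substituents)
  + CH3 → C:1 H:3
  + NO2 → N:1 O:2
Element totals:
  C: 7
  H: 7
  N: 1
  O: 2

C7H7NO2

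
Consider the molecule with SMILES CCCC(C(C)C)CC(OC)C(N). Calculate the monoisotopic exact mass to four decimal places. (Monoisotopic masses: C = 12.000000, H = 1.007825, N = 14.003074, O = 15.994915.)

Atom tally by fragment:
  CH3 → C:1 H:3
  CH2 → C:1 H:2
  CH2 → C:1 H:2
  CH(CH(CH3)2) → C:4 H:8
  CH2 → C:1 H:2
  CH(OCH3) → C:2 H:4 O:1
  CH2NH2 → C:1 H:4 N:1
Element totals:
  C: 11
  H: 25
  N: 1
  O: 1
Molecular formula: C11H25NO.
  M = 11(12.0) + 25(1.007825) + 14.003074 + 15.994915
    = 132.000000 + 25.195625 + 14.003074 + 15.994915 = 187.193614

187.1936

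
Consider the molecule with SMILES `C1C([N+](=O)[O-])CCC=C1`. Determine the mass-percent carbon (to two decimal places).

Atom tally by fragment:
  cyclohexene ring core → C:6 H:10
  (− 1 ring H displaced by substituents)
  + NO2 → N:1 O:2
Element totals:
  C: 6
  H: 9
  N: 1
  O: 2
Molecular formula: C6H9NO2.
Molar mass = 127.143 g/mol.
Mass from C: 6 × 12.011 = 72.066 g/mol.
%C = 72.066 / 127.143 × 100 = 56.68%.

56.68%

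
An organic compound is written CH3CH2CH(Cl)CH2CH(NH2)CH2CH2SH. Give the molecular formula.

Atom tally by fragment:
  CH3 → C:1 H:3
  CH2 → C:1 H:2
  CH(Cl) → C:1 H:1 Cl:1
  CH2 → C:1 H:2
  CH(NH2) → C:1 H:3 N:1
  CH2 → C:1 H:2
  CH2SH → C:1 H:3 S:1
Element totals:
  C: 7
  H: 16
  Cl: 1
  N: 1
  S: 1

C7H16ClNS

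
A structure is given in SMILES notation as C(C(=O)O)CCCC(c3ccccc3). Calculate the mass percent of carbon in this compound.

Atom tally by fragment:
  HOOCCH2 → C:2 H:3 O:2
  CH2 → C:1 H:2
  CH2 → C:1 H:2
  CH2 → C:1 H:2
  CH2C6H5 → C:7 H:7
Element totals:
  C: 12
  H: 16
  O: 2
Molecular formula: C12H16O2.
Molar mass = 192.258 g/mol.
Mass from C: 12 × 12.011 = 144.132 g/mol.
%C = 144.132 / 192.258 × 100 = 74.97%.

74.97%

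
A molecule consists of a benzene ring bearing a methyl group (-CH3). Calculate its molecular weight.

92.14 g/mol

Atom tally by fragment:
  benzene ring core → C:6 H:6
  (− 1 ring H displaced by substituents)
  + CH3 → C:1 H:3
Element totals:
  C: 7
  H: 8
Molecular formula: C7H8.
  M = 7(12.011) + 8(1.008)
    = 84.077 + 8.064 = 92.141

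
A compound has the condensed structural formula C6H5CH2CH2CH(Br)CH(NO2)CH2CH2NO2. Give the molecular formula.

Atom tally by fragment:
  C6H5CH2 → C:7 H:7
  CH2 → C:1 H:2
  CH(Br) → C:1 H:1 Br:1
  CH(NO2) → C:1 H:1 N:1 O:2
  CH2 → C:1 H:2
  CH2NO2 → C:1 H:2 N:1 O:2
Element totals:
  C: 12
  H: 15
  Br: 1
  N: 2
  O: 4

C12H15BrN2O4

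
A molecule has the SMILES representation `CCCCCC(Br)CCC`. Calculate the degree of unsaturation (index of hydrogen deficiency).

Atom tally by fragment:
  CH3 → C:1 H:3
  CH2 → C:1 H:2
  CH2 → C:1 H:2
  CH2 → C:1 H:2
  CH2 → C:1 H:2
  CH(Br) → C:1 H:1 Br:1
  CH2 → C:1 H:2
  CH2 → C:1 H:2
  CH3 → C:1 H:3
Element totals:
  C: 9
  H: 19
  Br: 1
Molecular formula: C9H19Br.
DoU = (2C + 2 + N − H − X) / 2 = (2·9 + 2 + 0 − 19 − 1) / 2 = 0.

0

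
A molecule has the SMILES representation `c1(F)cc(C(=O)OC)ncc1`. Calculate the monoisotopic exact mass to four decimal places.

Atom tally by fragment:
  pyridine ring core → C:5 H:5 N:1
  (− 2 ring H displaced by substituents)
  + F → F:1
  + COOCH3 → C:2 H:3 O:2
Element totals:
  C: 7
  H: 6
  F: 1
  N: 1
  O: 2
Molecular formula: C7H6FNO2.
  M = 7(12.0) + 6(1.007825) + 18.998403 + 14.003074 + 2(15.994915)
    = 84.000000 + 6.046950 + 18.998403 + 14.003074 + 31.989830 = 155.038257

155.0383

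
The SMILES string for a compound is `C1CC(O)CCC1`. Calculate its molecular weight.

Atom tally by fragment:
  cyclohexane ring core → C:6 H:12
  (− 1 ring H displaced by substituents)
  + OH → O:1 H:1
Element totals:
  C: 6
  H: 12
  O: 1
Molecular formula: C6H12O.
  M = 6(12.011) + 12(1.008) + 15.999
    = 72.066 + 12.096 + 15.999 = 100.161

100.16 g/mol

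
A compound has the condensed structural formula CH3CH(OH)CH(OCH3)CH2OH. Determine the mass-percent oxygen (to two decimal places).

39.95%

Atom tally by fragment:
  CH3 → C:1 H:3
  CH(OH) → C:1 H:2 O:1
  CH(OCH3) → C:2 H:4 O:1
  CH2OH → C:1 H:3 O:1
Element totals:
  C: 5
  H: 12
  O: 3
Molecular formula: C5H12O3.
Molar mass = 120.148 g/mol.
Mass from O: 3 × 15.999 = 47.997 g/mol.
%O = 47.997 / 120.148 × 100 = 39.95%.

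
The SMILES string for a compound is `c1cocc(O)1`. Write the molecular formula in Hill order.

C4H4O2

Atom tally by fragment:
  furan ring core → C:4 H:4 O:1
  (− 1 ring H displaced by substituents)
  + OH → O:1 H:1
Element totals:
  C: 4
  H: 4
  O: 2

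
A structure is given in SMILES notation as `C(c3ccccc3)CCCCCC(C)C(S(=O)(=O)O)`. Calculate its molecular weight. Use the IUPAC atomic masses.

284.41 g/mol

Atom tally by fragment:
  C6H5CH2 → C:7 H:7
  CH2 → C:1 H:2
  CH2 → C:1 H:2
  CH2 → C:1 H:2
  CH2 → C:1 H:2
  CH2 → C:1 H:2
  CH(CH3) → C:2 H:4
  CH2SO3H → C:1 H:3 S:1 O:3
Element totals:
  C: 15
  H: 24
  O: 3
  S: 1
Molecular formula: C15H24O3S.
  M = 15(12.011) + 24(1.008) + 3(15.999) + 32.06
    = 180.165 + 24.192 + 47.997 + 32.060 = 284.414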